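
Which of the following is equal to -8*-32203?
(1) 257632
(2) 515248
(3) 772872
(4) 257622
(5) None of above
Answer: 5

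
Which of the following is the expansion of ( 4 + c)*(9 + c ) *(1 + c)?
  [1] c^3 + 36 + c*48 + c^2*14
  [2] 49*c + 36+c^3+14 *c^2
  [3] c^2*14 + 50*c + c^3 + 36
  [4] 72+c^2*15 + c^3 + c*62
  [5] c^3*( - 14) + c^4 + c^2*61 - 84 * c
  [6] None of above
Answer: 2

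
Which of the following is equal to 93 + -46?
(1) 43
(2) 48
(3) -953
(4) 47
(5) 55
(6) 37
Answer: 4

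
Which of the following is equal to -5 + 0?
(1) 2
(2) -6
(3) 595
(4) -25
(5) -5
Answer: 5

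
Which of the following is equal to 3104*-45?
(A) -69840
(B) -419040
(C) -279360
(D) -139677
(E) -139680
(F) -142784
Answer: E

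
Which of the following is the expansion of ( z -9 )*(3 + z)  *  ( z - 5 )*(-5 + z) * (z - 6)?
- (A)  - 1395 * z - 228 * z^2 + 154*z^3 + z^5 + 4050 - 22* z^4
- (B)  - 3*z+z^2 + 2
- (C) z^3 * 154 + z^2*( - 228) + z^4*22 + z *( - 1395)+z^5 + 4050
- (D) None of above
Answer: A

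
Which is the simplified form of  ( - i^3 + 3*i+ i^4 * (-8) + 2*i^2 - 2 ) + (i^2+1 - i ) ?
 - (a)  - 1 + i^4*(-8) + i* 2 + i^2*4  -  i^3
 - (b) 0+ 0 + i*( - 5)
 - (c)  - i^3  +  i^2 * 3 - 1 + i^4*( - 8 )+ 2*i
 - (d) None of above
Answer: c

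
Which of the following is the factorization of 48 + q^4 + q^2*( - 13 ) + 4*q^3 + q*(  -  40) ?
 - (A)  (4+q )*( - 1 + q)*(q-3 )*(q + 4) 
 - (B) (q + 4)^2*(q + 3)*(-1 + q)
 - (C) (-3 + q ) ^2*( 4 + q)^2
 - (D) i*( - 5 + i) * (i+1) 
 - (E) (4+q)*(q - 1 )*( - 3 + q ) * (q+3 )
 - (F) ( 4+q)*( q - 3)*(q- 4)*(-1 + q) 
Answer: A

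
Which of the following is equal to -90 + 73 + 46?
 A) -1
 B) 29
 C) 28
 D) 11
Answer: B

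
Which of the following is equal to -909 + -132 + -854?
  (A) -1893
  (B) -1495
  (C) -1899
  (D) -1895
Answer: D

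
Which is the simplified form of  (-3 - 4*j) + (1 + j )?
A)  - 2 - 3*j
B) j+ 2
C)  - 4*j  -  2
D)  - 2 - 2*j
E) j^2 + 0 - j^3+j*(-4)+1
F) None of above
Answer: A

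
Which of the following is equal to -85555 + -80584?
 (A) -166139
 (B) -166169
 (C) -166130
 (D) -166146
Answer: A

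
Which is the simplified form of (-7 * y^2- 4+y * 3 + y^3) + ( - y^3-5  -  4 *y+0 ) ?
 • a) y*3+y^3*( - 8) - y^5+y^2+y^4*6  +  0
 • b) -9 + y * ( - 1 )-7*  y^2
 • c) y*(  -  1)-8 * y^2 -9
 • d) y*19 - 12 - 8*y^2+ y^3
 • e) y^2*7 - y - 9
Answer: b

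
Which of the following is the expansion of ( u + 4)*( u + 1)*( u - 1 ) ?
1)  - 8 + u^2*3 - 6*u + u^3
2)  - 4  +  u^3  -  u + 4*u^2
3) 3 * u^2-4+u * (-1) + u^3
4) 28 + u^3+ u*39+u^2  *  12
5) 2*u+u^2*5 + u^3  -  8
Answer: 2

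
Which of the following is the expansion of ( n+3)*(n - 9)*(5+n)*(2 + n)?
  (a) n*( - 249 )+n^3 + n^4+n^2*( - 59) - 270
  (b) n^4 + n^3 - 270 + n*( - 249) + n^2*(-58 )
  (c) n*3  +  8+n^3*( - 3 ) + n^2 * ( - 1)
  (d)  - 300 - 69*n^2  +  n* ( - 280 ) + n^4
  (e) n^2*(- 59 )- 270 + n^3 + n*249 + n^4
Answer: a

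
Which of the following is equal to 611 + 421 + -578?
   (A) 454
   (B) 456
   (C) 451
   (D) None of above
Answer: A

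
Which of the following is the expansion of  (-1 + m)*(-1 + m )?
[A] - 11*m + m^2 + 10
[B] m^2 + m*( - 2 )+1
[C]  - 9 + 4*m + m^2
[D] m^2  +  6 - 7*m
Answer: B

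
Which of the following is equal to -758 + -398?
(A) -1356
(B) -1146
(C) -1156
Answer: C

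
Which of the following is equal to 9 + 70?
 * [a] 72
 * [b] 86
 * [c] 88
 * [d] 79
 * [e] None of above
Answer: d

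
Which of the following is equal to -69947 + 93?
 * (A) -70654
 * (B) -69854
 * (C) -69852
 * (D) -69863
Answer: B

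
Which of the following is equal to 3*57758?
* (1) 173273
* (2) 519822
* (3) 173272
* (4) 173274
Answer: 4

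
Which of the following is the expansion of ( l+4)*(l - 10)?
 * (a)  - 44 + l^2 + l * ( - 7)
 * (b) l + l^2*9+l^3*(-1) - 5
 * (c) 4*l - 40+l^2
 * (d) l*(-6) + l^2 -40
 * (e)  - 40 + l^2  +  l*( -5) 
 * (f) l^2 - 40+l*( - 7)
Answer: d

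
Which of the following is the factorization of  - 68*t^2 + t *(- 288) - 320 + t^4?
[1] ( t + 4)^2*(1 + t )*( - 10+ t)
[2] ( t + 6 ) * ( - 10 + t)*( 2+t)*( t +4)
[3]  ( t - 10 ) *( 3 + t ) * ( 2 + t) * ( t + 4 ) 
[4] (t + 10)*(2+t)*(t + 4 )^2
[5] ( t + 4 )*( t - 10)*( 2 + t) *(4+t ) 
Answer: 5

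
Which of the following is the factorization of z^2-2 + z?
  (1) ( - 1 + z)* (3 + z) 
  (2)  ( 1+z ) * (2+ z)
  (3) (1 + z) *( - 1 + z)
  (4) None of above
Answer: 4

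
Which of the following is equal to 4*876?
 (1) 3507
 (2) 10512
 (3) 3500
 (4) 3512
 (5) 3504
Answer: 5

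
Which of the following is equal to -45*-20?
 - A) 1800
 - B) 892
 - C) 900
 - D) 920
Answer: C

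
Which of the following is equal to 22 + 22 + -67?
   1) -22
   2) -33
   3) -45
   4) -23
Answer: 4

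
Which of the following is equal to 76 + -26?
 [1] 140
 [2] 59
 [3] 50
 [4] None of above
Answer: 3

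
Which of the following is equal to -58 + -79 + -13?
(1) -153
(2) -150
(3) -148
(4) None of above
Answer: 2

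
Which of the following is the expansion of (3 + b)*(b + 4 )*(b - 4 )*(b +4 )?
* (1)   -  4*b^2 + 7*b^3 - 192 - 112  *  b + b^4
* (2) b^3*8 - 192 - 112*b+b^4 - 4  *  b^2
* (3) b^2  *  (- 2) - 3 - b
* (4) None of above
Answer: 1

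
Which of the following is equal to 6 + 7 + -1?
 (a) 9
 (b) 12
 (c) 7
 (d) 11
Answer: b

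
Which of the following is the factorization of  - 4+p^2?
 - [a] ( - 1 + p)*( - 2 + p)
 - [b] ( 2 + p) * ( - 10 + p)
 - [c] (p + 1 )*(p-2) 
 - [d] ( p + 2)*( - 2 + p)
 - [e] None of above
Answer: d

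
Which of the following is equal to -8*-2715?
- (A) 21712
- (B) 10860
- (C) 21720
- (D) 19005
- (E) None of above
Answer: C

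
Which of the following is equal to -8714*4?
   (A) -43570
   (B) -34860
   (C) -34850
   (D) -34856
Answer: D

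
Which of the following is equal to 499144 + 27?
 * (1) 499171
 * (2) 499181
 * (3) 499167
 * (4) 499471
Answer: 1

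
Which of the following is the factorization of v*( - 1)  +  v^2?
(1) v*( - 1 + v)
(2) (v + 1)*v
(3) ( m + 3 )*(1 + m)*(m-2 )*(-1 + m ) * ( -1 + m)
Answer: 1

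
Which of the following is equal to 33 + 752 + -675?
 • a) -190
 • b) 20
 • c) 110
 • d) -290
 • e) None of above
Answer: c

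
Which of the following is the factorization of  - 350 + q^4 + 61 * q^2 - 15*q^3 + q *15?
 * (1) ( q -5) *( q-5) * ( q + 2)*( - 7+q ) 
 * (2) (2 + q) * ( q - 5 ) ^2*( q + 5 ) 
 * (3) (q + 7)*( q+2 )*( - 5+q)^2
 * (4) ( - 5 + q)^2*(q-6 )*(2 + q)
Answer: 1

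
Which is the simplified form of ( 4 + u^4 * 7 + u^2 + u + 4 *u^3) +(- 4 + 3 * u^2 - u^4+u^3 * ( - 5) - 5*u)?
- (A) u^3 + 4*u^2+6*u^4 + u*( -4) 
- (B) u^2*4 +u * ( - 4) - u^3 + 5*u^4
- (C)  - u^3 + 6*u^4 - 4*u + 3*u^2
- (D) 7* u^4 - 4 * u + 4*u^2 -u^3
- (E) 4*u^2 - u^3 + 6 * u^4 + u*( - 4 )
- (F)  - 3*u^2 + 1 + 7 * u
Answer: E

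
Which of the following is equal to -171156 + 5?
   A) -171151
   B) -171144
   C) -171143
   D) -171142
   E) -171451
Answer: A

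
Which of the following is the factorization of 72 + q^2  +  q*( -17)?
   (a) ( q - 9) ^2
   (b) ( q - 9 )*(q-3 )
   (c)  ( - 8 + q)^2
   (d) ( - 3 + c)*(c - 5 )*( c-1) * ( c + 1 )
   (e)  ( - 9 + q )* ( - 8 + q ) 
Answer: e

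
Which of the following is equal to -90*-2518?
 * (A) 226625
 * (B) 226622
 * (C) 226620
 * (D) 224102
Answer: C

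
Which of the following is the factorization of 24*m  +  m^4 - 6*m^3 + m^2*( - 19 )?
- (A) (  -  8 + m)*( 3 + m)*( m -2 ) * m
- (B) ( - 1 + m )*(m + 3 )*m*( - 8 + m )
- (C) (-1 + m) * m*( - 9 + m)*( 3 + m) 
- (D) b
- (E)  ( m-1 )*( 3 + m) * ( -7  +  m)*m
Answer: B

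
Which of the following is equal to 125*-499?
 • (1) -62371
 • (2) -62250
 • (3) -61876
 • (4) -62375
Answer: 4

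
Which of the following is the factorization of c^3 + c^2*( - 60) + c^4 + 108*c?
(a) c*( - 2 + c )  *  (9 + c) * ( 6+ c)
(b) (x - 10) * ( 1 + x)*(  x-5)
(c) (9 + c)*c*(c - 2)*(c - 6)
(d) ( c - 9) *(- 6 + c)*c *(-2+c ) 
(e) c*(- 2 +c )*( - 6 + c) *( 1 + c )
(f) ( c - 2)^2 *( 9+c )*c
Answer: c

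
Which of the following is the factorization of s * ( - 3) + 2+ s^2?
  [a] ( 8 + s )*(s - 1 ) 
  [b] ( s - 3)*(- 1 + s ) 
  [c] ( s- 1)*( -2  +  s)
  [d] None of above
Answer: c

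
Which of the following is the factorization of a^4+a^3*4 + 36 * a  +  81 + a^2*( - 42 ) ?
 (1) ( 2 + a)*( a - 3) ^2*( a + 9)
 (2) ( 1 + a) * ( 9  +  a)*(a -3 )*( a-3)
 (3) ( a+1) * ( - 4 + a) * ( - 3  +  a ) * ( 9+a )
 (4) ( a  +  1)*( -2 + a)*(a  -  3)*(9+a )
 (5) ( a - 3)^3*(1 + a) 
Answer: 2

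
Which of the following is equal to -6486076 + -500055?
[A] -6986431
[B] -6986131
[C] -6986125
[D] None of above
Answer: B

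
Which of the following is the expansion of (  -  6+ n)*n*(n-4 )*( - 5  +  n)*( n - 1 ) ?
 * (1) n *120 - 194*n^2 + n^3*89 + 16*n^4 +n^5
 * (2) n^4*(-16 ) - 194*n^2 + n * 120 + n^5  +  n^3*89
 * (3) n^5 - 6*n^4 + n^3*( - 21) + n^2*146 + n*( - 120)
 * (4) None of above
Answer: 2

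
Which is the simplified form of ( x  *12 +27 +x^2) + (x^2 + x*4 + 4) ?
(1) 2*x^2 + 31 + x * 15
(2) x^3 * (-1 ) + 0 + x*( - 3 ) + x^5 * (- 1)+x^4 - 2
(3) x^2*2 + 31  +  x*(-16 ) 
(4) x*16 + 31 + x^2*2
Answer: 4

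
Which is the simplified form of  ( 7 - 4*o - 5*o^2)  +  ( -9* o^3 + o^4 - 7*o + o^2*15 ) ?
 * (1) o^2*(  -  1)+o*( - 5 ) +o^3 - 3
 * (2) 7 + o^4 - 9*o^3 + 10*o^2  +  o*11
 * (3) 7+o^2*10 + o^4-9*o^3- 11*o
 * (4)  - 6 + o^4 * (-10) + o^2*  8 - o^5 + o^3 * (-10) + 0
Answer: 3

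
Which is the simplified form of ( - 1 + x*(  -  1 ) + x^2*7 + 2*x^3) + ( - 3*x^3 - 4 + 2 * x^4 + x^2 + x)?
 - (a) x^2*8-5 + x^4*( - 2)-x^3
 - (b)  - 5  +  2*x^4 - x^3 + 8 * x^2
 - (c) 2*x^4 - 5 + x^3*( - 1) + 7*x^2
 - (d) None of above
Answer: b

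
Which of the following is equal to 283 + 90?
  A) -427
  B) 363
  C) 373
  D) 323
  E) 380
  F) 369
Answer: C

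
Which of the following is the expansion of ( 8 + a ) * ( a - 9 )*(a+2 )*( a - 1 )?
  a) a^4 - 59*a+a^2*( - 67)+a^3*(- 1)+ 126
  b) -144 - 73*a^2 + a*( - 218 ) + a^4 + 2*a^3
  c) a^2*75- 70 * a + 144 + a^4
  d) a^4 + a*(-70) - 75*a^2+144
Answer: d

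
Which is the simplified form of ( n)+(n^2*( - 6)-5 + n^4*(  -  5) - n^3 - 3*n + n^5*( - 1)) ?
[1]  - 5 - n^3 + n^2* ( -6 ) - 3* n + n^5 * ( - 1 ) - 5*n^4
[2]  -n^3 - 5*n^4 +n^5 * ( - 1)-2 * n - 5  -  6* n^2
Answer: 2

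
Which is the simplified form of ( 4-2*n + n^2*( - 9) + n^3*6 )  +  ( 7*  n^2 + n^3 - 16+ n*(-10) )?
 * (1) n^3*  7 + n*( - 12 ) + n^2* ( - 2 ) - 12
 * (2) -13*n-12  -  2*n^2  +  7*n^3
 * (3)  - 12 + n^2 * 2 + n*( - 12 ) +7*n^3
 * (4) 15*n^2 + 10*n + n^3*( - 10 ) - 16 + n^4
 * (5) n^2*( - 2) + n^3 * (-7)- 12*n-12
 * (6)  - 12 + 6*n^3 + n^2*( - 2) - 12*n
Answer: 1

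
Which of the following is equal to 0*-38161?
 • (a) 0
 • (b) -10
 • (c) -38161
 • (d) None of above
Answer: a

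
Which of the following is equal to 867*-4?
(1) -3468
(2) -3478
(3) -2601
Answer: 1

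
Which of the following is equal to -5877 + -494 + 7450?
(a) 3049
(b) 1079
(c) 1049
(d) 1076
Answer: b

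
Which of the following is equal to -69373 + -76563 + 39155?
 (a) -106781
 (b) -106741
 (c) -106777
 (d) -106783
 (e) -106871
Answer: a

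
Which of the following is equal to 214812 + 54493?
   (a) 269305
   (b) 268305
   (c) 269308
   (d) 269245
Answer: a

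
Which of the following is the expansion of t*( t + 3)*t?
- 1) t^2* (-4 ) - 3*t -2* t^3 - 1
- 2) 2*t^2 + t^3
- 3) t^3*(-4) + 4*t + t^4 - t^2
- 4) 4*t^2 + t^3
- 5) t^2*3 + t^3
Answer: 5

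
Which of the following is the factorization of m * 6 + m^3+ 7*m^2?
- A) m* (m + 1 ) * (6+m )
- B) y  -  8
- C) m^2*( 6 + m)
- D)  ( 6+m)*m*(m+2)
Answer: A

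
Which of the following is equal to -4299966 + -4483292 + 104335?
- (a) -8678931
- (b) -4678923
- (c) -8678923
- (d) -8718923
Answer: c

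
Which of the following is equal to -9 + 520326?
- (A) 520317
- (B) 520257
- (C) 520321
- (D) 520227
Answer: A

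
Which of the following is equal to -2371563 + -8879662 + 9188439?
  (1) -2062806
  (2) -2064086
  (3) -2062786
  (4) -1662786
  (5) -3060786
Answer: 3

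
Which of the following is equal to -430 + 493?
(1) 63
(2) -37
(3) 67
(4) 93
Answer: 1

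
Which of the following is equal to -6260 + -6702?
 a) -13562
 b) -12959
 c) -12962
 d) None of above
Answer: c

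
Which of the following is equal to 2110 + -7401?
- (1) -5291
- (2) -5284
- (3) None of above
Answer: 1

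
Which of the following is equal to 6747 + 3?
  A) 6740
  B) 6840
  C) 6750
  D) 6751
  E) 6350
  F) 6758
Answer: C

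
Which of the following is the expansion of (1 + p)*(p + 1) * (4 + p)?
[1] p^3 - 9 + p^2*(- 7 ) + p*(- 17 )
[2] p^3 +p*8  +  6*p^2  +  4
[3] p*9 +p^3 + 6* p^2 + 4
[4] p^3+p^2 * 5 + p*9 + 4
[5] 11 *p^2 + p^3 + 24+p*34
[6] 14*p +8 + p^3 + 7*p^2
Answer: 3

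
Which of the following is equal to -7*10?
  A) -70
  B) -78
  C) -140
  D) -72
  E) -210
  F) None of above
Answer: A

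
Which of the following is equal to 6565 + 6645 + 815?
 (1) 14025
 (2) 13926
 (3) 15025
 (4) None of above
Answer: 1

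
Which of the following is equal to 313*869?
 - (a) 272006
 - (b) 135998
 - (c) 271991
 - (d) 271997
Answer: d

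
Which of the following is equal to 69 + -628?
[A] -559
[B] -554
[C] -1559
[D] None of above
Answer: A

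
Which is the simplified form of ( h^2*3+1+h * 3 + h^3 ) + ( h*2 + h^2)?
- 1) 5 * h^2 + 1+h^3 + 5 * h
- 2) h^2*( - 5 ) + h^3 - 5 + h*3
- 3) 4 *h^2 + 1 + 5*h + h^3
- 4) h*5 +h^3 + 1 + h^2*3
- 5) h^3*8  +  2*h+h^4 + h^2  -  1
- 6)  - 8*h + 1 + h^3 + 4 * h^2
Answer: 3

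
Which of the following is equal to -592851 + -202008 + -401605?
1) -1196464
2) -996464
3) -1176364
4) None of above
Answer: 1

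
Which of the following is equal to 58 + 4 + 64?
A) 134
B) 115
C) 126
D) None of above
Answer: C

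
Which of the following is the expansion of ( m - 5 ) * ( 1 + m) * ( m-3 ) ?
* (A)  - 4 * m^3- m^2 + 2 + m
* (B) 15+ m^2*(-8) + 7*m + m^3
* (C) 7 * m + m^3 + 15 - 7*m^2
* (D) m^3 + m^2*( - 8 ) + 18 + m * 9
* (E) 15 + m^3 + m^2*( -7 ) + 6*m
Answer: C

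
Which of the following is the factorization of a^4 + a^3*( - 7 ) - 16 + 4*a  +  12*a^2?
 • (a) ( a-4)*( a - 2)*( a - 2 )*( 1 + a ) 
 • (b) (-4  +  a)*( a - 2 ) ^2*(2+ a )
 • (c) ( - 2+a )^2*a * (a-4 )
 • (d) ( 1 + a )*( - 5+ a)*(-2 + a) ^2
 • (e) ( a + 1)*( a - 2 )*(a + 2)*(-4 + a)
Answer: a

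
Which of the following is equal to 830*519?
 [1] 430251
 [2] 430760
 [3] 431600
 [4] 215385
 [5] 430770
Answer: 5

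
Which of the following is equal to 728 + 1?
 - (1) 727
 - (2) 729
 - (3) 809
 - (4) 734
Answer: 2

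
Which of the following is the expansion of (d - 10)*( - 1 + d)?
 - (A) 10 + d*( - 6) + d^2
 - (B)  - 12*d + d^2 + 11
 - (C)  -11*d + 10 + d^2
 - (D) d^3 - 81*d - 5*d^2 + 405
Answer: C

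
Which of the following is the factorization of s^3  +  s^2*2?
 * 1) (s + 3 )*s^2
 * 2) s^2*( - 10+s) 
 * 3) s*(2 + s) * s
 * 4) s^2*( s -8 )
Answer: 3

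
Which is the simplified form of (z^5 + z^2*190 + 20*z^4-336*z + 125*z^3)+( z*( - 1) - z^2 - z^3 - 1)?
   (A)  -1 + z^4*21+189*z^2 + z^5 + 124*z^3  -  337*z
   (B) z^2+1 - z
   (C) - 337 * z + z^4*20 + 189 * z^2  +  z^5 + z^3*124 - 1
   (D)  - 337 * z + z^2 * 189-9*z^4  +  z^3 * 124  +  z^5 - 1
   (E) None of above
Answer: C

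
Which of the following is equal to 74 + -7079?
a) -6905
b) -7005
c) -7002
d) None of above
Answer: b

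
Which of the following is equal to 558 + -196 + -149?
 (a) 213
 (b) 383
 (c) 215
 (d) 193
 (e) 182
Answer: a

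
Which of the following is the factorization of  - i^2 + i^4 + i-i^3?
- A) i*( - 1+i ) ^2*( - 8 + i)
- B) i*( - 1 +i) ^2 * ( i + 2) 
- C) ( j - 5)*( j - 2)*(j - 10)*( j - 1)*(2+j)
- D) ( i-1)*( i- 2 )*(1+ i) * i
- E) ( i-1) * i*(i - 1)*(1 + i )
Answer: E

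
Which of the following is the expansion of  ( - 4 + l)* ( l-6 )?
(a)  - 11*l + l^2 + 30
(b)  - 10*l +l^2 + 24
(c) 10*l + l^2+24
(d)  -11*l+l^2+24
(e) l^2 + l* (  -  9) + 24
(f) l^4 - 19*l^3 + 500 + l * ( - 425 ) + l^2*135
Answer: b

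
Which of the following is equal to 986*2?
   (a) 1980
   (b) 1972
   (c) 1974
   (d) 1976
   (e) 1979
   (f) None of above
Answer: b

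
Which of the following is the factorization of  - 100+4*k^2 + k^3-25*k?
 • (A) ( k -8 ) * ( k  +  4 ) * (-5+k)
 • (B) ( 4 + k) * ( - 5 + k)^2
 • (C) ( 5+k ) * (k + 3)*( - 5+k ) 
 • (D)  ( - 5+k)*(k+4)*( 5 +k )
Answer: D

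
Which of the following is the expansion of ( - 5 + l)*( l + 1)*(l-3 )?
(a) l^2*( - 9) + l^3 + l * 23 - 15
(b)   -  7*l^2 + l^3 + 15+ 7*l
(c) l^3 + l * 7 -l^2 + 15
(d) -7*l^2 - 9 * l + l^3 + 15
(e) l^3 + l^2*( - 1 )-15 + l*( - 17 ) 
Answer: b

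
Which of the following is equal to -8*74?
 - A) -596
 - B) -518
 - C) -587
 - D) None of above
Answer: D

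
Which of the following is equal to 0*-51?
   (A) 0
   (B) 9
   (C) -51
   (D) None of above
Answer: A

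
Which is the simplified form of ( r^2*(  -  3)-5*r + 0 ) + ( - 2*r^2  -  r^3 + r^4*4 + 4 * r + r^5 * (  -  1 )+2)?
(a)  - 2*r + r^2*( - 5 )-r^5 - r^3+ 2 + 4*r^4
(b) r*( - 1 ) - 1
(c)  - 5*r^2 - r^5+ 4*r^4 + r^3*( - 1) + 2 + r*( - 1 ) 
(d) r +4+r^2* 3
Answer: c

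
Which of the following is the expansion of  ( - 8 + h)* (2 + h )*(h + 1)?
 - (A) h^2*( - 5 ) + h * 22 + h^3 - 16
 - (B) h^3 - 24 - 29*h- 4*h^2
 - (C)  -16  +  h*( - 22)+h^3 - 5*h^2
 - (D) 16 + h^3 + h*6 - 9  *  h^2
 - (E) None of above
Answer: C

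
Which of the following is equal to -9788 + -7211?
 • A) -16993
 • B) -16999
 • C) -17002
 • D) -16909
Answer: B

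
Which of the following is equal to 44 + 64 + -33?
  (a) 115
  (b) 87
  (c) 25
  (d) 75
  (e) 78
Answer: d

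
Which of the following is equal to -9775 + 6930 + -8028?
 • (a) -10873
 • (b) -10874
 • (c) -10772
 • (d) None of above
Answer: a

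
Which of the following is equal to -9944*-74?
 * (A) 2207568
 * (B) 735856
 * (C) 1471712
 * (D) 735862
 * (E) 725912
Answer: B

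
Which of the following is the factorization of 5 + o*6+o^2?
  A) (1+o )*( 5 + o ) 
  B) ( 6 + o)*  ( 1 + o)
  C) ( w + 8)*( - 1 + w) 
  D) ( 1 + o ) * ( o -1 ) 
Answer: A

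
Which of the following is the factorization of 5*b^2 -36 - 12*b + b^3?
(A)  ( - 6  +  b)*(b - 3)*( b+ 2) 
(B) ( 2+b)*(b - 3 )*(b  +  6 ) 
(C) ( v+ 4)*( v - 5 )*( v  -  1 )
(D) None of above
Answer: B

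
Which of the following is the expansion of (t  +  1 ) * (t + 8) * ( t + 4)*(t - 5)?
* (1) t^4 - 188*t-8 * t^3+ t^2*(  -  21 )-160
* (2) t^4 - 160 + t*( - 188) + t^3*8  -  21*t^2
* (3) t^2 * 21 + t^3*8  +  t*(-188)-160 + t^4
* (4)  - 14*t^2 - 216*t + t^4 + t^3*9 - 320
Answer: 2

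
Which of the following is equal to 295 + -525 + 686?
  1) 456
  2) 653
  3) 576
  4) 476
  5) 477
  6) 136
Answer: 1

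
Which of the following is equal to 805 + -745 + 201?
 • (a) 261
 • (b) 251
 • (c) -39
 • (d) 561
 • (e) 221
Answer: a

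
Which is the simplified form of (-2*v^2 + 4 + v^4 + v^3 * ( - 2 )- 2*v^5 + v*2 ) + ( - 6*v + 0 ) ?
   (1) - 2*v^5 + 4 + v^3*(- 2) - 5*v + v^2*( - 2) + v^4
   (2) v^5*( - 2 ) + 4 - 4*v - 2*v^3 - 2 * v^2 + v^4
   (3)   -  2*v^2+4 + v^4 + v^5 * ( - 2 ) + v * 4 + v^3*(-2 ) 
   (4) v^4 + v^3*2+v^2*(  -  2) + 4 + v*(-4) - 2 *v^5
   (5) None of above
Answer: 2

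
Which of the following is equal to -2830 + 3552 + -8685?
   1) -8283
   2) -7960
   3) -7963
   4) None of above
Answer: 3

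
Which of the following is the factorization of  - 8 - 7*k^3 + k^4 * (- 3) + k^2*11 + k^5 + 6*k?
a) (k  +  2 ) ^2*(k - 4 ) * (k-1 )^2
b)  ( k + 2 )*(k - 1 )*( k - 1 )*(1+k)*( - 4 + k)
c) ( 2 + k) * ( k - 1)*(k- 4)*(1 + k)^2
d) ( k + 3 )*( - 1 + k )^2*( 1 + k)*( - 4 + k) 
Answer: b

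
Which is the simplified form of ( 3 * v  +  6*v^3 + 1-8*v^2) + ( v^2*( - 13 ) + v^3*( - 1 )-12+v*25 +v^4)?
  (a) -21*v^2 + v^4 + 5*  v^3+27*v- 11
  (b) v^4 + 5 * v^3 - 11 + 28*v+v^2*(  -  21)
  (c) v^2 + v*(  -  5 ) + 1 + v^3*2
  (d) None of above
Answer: b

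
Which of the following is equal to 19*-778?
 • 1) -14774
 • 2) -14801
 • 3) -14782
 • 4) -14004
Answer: 3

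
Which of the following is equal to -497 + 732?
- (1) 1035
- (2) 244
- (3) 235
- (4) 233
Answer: 3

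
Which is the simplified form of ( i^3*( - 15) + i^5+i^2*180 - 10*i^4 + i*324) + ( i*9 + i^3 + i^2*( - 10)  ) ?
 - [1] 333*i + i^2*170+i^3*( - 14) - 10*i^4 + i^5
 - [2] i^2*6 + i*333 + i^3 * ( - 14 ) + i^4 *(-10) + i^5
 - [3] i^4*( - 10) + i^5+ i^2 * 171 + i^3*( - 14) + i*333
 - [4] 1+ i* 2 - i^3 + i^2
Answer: 1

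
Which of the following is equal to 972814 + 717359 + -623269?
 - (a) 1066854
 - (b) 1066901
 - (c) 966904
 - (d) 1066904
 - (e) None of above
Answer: d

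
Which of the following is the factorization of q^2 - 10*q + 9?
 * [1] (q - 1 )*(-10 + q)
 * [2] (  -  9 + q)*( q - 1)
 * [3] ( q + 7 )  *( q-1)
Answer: 2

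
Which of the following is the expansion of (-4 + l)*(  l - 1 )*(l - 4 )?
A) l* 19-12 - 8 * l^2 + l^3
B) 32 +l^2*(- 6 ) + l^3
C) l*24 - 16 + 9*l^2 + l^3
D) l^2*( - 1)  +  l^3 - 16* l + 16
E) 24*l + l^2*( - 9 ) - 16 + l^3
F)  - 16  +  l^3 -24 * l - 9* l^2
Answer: E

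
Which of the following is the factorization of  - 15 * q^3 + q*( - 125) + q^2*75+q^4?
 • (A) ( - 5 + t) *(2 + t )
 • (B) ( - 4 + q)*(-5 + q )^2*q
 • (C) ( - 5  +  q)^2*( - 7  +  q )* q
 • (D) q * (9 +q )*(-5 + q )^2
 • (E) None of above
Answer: E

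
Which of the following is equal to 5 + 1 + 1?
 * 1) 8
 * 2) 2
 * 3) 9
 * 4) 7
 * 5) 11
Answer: 4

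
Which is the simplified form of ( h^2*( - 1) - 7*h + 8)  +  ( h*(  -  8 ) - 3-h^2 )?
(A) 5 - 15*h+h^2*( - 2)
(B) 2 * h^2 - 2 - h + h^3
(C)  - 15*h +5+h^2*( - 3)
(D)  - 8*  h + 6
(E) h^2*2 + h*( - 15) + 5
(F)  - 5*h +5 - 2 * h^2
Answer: A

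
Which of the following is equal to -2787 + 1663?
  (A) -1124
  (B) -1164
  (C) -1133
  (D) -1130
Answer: A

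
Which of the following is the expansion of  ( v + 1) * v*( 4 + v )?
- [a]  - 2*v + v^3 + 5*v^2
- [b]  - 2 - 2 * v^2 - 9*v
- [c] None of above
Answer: c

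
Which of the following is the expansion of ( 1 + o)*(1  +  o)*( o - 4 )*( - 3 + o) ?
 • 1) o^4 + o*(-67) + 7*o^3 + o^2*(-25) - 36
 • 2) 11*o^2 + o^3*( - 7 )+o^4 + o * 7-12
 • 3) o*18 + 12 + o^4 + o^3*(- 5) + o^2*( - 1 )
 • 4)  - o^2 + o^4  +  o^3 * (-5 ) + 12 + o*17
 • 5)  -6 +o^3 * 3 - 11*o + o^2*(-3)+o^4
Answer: 4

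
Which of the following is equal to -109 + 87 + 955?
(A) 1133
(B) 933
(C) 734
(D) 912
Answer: B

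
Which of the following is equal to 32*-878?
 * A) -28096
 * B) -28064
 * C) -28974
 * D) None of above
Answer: A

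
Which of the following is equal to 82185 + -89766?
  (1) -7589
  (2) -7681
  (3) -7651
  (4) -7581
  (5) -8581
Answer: 4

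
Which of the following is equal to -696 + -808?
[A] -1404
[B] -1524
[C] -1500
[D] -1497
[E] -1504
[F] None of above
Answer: E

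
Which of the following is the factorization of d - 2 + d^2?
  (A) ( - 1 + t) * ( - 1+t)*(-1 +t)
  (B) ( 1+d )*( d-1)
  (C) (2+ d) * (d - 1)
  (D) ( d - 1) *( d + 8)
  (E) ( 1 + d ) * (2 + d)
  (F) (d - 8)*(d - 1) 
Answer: C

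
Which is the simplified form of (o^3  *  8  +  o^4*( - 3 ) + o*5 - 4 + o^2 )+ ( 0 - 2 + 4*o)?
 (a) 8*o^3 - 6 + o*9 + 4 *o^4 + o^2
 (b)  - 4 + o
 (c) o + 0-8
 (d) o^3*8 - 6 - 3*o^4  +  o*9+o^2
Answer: d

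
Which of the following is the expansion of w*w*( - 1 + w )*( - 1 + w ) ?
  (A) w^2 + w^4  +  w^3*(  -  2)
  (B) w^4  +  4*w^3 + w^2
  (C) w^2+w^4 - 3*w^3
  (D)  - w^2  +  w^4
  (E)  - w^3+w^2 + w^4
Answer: A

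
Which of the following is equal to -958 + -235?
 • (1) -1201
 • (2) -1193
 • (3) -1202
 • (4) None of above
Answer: 2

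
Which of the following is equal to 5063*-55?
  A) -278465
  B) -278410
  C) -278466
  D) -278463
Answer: A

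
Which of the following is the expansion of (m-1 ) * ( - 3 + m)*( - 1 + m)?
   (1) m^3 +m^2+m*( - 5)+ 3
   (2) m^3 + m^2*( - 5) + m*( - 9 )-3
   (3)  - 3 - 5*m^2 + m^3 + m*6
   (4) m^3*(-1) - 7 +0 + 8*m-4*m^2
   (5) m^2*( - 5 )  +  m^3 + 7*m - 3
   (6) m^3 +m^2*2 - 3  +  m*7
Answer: 5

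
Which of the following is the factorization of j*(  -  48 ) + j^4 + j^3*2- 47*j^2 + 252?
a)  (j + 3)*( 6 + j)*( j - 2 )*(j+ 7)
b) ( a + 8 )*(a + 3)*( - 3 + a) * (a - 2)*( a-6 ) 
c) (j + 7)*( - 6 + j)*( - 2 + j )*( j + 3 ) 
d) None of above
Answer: c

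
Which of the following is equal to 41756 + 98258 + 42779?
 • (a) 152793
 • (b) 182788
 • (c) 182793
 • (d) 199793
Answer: c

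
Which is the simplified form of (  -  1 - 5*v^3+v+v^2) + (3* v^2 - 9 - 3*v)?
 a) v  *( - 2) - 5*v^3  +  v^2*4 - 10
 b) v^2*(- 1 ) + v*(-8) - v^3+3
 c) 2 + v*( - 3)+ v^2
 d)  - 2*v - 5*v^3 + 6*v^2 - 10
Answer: a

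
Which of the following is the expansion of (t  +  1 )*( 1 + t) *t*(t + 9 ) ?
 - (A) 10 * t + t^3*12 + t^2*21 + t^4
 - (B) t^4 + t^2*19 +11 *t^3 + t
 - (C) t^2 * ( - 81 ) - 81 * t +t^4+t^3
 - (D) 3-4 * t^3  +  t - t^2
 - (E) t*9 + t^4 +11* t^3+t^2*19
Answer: E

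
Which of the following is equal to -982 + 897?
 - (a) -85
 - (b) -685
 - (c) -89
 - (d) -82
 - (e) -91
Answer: a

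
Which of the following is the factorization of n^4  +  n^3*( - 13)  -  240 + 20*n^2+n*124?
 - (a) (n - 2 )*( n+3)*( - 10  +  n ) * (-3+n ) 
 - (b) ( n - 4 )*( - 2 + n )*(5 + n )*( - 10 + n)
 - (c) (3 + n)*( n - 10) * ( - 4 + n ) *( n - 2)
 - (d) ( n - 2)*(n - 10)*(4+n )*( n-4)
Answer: c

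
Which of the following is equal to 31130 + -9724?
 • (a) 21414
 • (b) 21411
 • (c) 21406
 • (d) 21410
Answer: c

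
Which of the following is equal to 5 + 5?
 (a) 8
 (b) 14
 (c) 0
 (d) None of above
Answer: d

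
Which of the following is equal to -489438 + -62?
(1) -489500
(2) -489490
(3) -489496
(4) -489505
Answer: 1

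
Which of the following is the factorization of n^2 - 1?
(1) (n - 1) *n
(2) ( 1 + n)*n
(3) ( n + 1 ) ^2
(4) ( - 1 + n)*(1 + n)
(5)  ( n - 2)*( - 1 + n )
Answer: 4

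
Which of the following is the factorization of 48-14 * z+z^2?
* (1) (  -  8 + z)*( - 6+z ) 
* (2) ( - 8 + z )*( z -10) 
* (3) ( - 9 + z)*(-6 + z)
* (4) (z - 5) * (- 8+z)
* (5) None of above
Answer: 1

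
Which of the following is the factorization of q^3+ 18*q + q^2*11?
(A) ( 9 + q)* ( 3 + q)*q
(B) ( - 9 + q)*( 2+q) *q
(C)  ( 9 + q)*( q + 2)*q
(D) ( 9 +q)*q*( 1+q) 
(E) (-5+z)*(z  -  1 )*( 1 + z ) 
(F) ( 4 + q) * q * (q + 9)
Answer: C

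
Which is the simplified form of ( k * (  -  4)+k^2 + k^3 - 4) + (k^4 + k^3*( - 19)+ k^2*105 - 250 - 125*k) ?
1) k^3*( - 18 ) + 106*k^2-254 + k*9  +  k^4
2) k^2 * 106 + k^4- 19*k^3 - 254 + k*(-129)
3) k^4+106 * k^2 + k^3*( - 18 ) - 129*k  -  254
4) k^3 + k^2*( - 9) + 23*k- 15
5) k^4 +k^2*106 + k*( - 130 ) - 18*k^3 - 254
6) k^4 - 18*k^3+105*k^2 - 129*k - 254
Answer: 3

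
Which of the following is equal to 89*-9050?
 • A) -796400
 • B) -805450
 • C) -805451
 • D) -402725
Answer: B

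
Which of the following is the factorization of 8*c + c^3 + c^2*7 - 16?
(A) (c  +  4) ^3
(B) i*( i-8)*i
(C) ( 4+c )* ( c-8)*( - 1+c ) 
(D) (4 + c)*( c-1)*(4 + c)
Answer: D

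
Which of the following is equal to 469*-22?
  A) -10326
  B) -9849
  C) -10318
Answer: C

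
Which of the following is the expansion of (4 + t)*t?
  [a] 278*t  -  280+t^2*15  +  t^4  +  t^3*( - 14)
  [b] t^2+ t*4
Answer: b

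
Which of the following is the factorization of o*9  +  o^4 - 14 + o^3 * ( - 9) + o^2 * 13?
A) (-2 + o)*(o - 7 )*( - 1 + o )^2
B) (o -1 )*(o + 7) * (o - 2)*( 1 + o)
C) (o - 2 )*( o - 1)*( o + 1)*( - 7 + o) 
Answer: C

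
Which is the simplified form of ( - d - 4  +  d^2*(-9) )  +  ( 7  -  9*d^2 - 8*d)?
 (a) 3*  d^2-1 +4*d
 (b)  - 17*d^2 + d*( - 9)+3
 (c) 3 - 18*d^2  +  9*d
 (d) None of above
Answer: d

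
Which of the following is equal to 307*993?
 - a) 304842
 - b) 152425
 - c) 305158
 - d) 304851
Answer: d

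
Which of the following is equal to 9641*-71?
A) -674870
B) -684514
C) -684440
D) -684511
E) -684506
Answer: D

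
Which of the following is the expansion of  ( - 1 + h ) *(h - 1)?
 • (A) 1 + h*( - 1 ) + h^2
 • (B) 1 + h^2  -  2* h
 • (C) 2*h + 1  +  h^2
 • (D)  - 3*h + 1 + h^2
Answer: B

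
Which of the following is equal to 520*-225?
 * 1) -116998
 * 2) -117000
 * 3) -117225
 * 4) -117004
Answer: 2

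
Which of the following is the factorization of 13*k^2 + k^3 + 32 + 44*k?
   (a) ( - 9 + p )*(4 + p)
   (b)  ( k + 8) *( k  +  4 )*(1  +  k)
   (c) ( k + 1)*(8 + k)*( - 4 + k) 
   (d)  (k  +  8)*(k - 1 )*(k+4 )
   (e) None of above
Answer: b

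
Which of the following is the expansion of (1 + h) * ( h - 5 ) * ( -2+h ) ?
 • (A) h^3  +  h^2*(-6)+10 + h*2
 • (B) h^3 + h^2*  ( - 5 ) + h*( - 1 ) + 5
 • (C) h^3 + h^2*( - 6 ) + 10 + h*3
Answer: C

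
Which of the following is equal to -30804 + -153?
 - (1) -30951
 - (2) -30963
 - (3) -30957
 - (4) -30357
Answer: 3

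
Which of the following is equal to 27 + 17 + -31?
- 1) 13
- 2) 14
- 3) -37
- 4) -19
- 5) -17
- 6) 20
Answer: 1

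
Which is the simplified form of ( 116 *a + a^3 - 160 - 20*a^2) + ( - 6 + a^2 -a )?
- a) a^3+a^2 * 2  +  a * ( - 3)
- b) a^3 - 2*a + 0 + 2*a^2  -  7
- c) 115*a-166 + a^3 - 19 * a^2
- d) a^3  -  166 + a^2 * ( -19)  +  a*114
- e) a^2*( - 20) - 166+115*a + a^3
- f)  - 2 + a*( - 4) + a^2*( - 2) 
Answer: c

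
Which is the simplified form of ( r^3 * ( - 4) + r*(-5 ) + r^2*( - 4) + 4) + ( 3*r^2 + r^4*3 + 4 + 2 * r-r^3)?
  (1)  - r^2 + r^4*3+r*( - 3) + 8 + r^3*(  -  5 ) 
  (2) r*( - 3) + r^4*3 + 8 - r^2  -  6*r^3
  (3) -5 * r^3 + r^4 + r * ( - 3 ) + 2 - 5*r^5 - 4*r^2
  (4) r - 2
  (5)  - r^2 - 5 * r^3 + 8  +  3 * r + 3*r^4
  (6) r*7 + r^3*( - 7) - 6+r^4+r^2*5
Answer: 1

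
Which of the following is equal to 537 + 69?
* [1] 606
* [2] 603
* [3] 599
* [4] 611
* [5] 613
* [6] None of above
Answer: 1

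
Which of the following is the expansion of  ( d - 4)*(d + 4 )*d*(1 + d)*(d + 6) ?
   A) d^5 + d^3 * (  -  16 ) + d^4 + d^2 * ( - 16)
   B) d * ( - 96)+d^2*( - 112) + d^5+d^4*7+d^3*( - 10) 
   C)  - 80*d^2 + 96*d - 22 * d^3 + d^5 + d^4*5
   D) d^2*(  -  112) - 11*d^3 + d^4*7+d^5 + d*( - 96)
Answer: B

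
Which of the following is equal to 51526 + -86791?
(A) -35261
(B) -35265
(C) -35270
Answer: B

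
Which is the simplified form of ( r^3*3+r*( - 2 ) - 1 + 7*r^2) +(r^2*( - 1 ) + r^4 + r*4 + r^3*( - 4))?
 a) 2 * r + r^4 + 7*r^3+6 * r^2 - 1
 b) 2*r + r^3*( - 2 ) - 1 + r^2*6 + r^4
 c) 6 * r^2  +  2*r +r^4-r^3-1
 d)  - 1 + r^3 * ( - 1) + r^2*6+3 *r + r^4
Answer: c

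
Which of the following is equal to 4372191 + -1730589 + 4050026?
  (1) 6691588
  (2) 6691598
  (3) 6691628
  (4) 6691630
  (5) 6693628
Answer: 3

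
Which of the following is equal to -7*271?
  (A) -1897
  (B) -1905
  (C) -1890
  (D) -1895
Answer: A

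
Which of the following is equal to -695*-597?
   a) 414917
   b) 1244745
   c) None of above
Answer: c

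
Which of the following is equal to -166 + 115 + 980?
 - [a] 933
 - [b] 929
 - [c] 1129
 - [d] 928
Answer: b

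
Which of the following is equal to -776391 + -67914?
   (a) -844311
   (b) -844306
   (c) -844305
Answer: c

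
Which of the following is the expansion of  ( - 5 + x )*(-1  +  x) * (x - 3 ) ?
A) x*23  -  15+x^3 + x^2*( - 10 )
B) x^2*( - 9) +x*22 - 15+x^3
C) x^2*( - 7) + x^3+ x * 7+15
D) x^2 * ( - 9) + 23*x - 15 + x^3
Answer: D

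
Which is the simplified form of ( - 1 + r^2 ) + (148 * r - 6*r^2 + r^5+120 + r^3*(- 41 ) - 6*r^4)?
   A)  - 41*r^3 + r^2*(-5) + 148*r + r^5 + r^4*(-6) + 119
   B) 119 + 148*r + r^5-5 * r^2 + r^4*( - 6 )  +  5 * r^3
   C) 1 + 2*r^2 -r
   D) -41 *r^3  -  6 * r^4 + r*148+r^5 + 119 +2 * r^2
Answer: A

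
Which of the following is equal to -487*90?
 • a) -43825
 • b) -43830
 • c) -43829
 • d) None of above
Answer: b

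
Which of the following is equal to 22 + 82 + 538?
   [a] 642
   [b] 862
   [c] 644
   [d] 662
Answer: a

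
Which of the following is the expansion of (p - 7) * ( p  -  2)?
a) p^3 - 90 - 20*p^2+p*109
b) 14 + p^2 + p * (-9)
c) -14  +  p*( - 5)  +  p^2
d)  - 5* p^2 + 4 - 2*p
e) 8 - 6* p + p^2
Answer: b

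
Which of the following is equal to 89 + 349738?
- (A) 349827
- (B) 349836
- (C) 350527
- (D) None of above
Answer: A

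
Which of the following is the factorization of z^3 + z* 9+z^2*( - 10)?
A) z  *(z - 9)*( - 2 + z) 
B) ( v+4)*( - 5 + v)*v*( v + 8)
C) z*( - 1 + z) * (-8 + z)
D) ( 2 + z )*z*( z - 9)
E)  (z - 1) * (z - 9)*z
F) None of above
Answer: E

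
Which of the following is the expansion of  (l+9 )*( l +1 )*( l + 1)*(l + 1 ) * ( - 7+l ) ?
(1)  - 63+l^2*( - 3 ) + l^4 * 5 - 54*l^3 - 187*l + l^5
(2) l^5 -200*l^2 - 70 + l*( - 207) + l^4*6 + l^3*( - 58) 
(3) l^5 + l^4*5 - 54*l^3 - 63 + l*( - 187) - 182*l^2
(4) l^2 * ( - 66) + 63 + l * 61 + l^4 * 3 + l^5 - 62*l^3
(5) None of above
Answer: 3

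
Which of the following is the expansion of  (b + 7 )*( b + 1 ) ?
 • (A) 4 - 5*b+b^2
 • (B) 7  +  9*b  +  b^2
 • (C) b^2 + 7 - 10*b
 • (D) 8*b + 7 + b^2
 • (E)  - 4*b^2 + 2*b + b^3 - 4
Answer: D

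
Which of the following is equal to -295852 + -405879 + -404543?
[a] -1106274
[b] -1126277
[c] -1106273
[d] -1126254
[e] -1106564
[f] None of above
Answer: a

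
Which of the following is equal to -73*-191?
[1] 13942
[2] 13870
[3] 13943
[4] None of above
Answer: 3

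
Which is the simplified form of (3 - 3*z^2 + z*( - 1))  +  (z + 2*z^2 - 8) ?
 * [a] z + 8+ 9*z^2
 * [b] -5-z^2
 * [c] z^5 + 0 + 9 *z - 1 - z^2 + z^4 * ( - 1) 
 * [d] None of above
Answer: b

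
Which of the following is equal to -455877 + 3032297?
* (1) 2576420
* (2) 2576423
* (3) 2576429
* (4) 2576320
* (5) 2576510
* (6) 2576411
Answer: 1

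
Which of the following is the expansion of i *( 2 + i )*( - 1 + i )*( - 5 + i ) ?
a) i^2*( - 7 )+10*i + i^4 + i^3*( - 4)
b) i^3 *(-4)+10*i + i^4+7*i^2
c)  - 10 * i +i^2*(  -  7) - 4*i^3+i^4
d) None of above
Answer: a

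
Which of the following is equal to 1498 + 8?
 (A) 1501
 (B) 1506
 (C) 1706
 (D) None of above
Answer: B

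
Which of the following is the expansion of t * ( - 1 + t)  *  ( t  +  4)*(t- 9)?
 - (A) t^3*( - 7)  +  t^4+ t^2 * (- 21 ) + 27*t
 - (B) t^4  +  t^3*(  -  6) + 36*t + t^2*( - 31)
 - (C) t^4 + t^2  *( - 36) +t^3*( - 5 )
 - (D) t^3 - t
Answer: B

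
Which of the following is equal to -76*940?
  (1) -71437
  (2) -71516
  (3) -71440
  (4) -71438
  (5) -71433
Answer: 3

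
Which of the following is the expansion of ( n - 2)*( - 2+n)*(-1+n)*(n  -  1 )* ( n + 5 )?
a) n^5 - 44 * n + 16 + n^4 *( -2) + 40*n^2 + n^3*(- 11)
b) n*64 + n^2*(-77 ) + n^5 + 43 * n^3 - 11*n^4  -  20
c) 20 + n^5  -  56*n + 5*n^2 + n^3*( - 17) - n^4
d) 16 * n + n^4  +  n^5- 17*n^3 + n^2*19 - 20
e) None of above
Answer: e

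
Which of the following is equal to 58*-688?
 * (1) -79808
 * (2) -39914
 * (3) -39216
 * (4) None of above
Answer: 4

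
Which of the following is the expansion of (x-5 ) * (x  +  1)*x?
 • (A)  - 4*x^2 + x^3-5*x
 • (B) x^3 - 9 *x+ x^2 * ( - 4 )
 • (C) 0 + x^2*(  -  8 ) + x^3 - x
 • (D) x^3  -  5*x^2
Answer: A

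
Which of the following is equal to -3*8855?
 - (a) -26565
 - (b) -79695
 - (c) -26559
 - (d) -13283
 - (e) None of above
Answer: a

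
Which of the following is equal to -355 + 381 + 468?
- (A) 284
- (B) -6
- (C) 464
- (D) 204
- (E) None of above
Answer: E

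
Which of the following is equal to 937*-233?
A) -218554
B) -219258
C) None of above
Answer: C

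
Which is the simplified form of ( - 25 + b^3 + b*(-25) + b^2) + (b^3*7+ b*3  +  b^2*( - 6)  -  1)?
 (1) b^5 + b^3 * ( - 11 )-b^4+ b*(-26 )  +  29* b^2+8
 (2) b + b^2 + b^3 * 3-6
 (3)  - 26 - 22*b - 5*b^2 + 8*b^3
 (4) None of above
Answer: 3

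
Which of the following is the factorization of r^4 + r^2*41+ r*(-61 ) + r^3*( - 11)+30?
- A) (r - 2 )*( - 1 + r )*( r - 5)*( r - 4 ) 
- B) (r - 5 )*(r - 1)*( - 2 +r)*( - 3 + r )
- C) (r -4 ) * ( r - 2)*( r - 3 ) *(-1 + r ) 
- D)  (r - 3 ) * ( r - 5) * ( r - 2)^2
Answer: B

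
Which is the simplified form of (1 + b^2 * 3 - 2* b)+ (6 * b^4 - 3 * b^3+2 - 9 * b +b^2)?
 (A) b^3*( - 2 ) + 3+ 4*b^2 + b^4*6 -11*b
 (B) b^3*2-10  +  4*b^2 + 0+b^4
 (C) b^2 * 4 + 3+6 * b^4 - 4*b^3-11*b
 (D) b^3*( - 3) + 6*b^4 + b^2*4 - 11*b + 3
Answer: D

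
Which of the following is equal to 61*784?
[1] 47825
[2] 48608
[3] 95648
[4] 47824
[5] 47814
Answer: 4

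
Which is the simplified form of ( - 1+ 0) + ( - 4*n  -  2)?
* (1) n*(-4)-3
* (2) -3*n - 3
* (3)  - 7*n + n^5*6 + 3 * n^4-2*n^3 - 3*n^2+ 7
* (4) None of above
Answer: 1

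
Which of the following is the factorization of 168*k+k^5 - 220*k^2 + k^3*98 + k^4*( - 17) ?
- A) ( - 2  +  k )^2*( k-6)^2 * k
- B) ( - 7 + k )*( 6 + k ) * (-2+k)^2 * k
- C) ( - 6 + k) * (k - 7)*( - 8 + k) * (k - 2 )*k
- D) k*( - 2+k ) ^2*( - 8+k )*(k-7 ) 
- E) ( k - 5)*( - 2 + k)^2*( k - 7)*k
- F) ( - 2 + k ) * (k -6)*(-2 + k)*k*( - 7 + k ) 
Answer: F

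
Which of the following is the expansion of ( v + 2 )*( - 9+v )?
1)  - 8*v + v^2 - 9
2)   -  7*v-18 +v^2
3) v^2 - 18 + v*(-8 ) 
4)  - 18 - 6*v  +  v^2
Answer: 2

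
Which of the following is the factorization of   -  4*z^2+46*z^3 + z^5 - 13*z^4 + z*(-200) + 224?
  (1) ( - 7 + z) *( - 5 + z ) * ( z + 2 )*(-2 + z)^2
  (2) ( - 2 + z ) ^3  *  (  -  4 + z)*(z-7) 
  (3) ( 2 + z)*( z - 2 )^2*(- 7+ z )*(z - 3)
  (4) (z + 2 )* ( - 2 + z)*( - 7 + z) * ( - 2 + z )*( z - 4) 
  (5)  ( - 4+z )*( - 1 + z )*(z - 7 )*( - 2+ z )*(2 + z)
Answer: 4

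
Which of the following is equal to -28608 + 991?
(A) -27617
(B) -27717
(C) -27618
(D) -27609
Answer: A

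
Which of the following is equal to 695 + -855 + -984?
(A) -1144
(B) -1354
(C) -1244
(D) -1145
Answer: A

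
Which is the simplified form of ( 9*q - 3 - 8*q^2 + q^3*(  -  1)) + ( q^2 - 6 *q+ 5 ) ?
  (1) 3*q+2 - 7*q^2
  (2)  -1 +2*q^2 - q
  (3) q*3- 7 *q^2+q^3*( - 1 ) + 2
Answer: 3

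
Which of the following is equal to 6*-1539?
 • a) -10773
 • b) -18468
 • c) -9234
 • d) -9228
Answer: c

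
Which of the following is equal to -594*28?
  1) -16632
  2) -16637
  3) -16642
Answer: 1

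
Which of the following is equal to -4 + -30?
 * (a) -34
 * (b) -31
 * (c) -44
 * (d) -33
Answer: a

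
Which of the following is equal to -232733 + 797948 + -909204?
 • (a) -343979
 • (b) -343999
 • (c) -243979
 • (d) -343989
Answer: d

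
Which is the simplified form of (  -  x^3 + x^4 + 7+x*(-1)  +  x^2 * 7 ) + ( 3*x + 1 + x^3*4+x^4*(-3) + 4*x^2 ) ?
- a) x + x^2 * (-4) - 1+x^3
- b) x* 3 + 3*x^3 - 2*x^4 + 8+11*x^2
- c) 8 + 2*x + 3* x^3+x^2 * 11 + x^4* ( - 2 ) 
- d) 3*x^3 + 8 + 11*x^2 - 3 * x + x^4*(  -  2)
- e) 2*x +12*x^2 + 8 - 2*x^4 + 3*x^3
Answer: c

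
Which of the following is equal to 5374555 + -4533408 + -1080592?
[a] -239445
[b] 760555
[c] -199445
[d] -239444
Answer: a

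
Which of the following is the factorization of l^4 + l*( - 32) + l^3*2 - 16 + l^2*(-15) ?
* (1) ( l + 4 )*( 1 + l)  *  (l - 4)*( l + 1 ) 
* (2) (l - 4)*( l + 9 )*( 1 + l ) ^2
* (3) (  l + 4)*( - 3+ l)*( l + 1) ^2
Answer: 1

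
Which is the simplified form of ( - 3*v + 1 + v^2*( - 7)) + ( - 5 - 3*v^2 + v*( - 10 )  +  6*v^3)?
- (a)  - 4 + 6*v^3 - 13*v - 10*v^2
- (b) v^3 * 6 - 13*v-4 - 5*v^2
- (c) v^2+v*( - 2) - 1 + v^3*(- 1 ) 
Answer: a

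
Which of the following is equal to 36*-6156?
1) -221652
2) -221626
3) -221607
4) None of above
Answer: 4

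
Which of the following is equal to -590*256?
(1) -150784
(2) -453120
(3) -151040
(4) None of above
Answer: 3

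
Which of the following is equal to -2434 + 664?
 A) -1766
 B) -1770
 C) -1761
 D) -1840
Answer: B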